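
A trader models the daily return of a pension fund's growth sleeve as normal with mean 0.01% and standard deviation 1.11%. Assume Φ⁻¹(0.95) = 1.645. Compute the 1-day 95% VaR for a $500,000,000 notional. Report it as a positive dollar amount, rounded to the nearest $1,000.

$9,080,000

VaR = −μ + z·σ = −(0.01%) + 1.645 × 1.11% = 1.816%.
On $500,000,000: 0.01816 × $500,000,000 = $9,080,000.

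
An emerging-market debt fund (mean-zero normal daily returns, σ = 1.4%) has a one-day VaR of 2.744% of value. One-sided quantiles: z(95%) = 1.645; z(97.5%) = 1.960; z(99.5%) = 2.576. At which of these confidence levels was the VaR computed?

Implied z = VaR/σ = 2.744 / 1.4 = 1.960.
This matches z(97.5%) = 1.960.

97.5%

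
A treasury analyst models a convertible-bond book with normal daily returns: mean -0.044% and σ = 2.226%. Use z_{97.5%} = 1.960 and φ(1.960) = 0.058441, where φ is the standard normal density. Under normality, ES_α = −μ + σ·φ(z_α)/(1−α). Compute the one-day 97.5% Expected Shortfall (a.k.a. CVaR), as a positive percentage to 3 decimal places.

Tail multiplier: φ(z)/(1−α) = 0.058441 / 0.025 = 2.338.
ES = −(-0.044%) + 2.226% × 2.338 = 5.248%.

5.248%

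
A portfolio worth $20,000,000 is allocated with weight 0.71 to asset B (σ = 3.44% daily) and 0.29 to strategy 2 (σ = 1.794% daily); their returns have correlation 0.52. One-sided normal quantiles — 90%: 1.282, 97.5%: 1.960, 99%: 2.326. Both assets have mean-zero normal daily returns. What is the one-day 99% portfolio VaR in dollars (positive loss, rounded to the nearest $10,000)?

$1,280,000

σ_p² = 0.71²·3.44² + 0.29²·1.794² + 2·0.52·0.71·0.29·3.44·1.794 = 7.5575 (%²).
σ_p = √7.5575 = 2.749%.
VaR = 2.326 × 2.749% = 6.394%; on $20,000,000 that is $1,278,800.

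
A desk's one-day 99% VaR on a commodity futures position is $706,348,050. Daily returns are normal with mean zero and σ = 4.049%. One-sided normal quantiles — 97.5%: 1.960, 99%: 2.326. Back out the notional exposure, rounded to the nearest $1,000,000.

VaR as a fraction of value: z·σ = 2.326 × 4.049% = 9.41797%.
Position = $706,348,050 / 0.0941797 = $7,500,000,000.

$7,500,000,000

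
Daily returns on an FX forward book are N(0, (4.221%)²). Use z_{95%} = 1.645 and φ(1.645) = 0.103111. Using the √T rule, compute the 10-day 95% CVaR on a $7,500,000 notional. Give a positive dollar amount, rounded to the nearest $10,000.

$2,060,000

σ_{10d} = 4.221% × √10 = 13.348%.
ES multiplier = φ(z)/(1−α) = 0.103111/0.05 = 2.062.
ES = 13.348% × 2.062 = 27.524%; on $7,500,000: $2,064,300.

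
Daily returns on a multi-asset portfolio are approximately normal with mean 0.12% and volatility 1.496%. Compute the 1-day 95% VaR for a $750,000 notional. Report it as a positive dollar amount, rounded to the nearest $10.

At 95% one-sided, z = 1.645.
VaR = −μ + z·σ = −(0.12%) + 1.645 × 1.496% = 2.341%.
On $750,000: 0.02341 × $750,000 = $17,558.

$17,560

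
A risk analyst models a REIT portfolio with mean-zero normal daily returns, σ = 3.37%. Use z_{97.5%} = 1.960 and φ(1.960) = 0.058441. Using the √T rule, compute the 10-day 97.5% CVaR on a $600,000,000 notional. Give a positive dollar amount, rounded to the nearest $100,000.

σ_{10d} = 3.37% × √10 = 10.657%.
ES multiplier = φ(z)/(1−α) = 0.058441/0.025 = 2.338.
ES = 10.657% × 2.338 = 24.916%; on $600,000,000: $149,496,000.

$149,500,000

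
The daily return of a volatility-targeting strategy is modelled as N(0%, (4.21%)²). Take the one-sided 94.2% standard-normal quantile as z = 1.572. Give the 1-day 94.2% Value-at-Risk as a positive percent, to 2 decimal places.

6.62%

VaR = z·σ = 1.572 × 4.21% = 6.618%.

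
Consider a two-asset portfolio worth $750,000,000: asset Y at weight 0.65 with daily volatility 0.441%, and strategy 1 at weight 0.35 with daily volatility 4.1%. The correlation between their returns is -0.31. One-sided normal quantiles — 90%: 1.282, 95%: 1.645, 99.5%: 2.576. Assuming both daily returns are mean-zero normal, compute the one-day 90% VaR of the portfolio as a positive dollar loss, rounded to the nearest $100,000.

σ_p² = 0.65²·0.441² + 0.35²·4.1² + 2·-0.31·0.65·0.35·0.441·4.1 = 1.8864 (%²).
σ_p = √1.8864 = 1.373%.
VaR = 1.282 × 1.373% = 1.760%; on $750,000,000 that is $13,200,000.

$13,200,000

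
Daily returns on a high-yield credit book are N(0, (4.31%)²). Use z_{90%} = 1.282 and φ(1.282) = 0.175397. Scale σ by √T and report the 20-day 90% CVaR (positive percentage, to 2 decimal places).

33.81%

σ_{20d} = 4.31% × √20 = 19.275%.
ES multiplier = φ(z)/(1−α) = 0.175397/0.1 = 1.754.
ES = 19.275% × 1.754 = 33.808%.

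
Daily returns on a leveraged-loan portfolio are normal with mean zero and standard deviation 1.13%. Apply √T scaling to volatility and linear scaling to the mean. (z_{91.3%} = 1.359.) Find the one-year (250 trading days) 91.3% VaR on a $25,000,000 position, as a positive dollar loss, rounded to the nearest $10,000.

$6,070,000

σ_{250d} = 1.13% × √250 = 17.867%.
VaR = 1.359 × 17.867% = 24.281%.
On $25,000,000: 0.24281 × $25,000,000 = $6,070,250.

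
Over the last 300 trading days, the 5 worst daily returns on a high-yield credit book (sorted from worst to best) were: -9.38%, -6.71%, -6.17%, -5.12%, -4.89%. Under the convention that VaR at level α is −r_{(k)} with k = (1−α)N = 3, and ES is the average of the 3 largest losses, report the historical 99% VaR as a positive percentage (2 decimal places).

k = 3; the 3rd lowest return is -6.17%, so VaR = 6.17%.

6.17%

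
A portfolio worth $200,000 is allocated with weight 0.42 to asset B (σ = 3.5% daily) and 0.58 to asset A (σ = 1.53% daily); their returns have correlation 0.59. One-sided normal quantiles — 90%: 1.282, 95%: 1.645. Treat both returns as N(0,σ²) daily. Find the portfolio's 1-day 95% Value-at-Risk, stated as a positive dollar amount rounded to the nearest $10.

$6,970

σ_p² = 0.42²·3.5² + 0.58²·1.53² + 2·0.59·0.42·0.58·3.5·1.53 = 4.4877 (%²).
σ_p = √4.4877 = 2.118%.
VaR = 1.645 × 2.118% = 3.484%; on $200,000 that is $6,968.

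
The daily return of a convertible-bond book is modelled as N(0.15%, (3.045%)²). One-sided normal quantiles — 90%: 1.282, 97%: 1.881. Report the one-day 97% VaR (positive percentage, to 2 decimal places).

5.58%

VaR = −μ + z·σ = −(0.15%) + 1.881 × 3.045% = 5.578%.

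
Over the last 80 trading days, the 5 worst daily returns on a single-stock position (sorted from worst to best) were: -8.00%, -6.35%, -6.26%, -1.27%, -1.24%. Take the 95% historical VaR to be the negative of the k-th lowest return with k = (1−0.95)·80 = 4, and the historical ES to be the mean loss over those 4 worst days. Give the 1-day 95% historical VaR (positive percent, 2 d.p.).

k = 4; the 4th lowest return is -1.27%, so VaR = 1.27%.

1.27%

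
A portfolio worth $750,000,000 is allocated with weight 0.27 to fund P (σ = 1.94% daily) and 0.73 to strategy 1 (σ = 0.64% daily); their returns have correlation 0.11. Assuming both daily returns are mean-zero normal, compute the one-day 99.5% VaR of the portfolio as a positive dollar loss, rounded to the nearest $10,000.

$14,280,000

σ_p² = 0.27²·1.94² + 0.73²·0.64² + 2·0.11·0.27·0.73·1.94·0.64 = 0.5465 (%²).
σ_p = √0.5465 = 0.739%.
At 99.5%, z = 2.576.
VaR = 2.576 × 0.739% = 1.904%; on $750,000,000 that is $14,280,000.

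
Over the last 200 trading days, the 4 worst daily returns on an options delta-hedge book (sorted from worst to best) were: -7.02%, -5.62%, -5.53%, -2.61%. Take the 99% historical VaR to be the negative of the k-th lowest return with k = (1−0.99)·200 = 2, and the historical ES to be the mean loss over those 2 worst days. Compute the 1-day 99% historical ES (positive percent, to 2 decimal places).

6.32%

The 2 worst returns sum to -12.64%.
ES = −(-12.64%) / 2 = 6.32%.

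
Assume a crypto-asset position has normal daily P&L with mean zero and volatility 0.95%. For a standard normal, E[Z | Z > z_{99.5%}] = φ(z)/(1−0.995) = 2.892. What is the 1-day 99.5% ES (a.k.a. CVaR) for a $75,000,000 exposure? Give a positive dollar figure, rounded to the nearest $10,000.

$2,060,000

ES = 0.95% × 2.892 = 2.747%.
On $75,000,000: 0.02747 × $75,000,000 = $2,060,250.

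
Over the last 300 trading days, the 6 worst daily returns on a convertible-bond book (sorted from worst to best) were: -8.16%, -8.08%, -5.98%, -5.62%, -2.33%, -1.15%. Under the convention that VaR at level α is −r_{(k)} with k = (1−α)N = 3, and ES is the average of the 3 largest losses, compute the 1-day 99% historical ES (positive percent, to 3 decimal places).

7.407%

The 3 worst returns sum to -22.22%.
ES = −(-22.22%) / 3 = 7.4066…% ≈ 7.407%.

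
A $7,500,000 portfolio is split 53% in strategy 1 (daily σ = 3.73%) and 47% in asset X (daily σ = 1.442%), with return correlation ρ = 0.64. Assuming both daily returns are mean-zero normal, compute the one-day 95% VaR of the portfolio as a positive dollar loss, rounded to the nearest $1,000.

σ_p² = 0.53²·3.73² + 0.47²·1.442² + 2·0.64·0.53·0.47·3.73·1.442 = 6.0824 (%²).
σ_p = √6.0824 = 2.466%.
At 95%, z = 1.645.
VaR = 1.645 × 2.466% = 4.057%; on $7,500,000 that is $304,275.

$304,000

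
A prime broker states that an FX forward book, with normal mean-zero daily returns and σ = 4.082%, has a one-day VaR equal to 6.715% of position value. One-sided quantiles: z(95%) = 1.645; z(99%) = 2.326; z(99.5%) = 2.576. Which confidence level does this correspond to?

95%

Implied z = VaR/σ = 6.715 / 4.082 = 1.645.
This matches z(95%) = 1.645.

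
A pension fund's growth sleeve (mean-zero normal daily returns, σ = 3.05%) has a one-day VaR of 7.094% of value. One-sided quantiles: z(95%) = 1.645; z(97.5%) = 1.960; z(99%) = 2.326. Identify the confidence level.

99%

Implied z = VaR/σ = 7.094 / 3.05 = 2.326.
This matches z(99%) = 2.326.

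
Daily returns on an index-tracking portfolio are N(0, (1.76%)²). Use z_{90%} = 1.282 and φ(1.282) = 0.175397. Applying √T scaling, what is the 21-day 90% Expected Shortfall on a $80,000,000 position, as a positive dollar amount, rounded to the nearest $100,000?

$11,300,000

σ_{21d} = 1.76% × √21 = 8.065%.
ES multiplier = φ(z)/(1−α) = 0.175397/0.1 = 1.754.
ES = 8.065% × 1.754 = 14.146%; on $80,000,000: $11,316,800.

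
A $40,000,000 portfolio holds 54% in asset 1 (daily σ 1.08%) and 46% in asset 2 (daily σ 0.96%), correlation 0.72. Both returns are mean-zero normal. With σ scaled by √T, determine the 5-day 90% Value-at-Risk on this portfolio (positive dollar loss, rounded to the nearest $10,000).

σ_p = √(0.54²·1.08² + 0.46²·0.96² + 2·0.72·0.54·0.46·1.08·0.96) = 0.952%.
σ_{5d} = 0.952% × √5 = 2.129%.
z(90%) = 1.282.
VaR = 1.282 × 2.129% = 2.729%; on $40,000,000 that is $1,091,600.

$1,090,000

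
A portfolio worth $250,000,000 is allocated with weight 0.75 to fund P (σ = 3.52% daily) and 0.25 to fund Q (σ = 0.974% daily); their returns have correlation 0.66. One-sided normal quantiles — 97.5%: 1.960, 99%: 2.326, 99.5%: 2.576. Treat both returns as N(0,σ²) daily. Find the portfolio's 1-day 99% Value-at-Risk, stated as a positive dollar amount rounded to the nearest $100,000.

σ_p² = 0.75²·3.52² + 0.25²·0.974² + 2·0.66·0.75·0.25·3.52·0.974 = 7.8774 (%²).
σ_p = √7.8774 = 2.807%.
VaR = 2.326 × 2.807% = 6.529%; on $250,000,000 that is $16,322,500.

$16,300,000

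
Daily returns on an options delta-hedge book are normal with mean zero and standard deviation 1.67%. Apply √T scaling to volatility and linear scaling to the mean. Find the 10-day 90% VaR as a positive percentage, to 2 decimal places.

At 90%, z = 1.282.
σ_{10d} = 1.67% × √10 = 5.281%.
VaR = 1.282 × 5.281% = 6.770%.

6.77%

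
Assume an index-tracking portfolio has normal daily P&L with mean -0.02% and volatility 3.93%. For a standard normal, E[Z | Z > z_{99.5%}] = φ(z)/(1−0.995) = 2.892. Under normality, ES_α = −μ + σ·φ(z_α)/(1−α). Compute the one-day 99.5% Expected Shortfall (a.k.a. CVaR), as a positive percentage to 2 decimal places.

ES = −(-0.02%) + 3.93% × 2.892 = 11.386%.

11.39%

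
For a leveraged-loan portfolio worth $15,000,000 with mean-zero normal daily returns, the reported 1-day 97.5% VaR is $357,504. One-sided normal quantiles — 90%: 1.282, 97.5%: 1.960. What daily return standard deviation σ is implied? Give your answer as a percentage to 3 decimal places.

1.216%

VaR as a fraction: $357,504 / $15,000,000 = 2.383%.
σ = VaR / z = 2.383% / 1.960 = 1.216%.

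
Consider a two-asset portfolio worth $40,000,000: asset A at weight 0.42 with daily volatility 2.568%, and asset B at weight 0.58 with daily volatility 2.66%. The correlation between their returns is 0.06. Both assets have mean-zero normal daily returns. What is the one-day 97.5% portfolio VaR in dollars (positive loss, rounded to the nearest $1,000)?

σ_p² = 0.42²·2.568² + 0.58²·2.66² + 2·0.06·0.42·0.58·2.568·2.66 = 3.7432 (%²).
σ_p = √3.7432 = 1.935%.
At 97.5%, z = 1.960.
VaR = 1.960 × 1.935% = 3.793%; on $40,000,000 that is $1,517,200.

$1,517,000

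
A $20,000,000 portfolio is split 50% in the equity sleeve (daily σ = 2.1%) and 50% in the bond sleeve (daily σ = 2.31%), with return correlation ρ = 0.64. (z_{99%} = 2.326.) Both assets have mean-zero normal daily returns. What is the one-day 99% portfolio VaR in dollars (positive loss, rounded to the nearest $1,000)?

σ_p² = 0.5²·2.1² + 0.5²·2.31² + 2·0.64·0.5·0.5·2.1·2.31 = 3.9888 (%²).
σ_p = √3.9888 = 1.997%.
VaR = 2.326 × 1.997% = 4.645%; on $20,000,000 that is $929,000.

$929,000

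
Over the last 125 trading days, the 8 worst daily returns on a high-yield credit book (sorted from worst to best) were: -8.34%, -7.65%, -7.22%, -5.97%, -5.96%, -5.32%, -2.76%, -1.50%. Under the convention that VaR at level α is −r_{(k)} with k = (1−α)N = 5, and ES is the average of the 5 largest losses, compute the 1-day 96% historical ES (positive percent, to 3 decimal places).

7.028%

The 5 worst returns sum to -35.14%.
ES = −(-35.14%) / 5 = 7.028%.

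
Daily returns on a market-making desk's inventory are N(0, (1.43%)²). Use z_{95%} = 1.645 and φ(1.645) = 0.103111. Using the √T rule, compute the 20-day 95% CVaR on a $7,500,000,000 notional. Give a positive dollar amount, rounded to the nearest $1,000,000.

$989,000,000

σ_{20d} = 1.43% × √20 = 6.395%.
ES multiplier = φ(z)/(1−α) = 0.103111/0.05 = 2.062.
ES = 6.395% × 2.062 = 13.186%; on $7,500,000,000: $988,950,000.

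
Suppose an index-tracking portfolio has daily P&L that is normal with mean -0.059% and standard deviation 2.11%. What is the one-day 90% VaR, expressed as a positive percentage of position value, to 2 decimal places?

2.76%

At 90% one-sided, z = 1.282.
VaR = −μ + z·σ = −(-0.059%) + 1.282 × 2.11% = 2.764%.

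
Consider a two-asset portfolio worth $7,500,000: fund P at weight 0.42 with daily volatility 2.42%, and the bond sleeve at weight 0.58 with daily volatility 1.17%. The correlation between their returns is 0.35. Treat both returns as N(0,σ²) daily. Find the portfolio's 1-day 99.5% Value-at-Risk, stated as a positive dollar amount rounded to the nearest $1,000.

σ_p² = 0.42²·2.42² + 0.58²·1.17² + 2·0.35·0.42·0.58·2.42·1.17 = 1.9764 (%²).
σ_p = √1.9764 = 1.406%.
At 99.5%, z = 2.576.
VaR = 2.576 × 1.406% = 3.622%; on $7,500,000 that is $271,650.

$272,000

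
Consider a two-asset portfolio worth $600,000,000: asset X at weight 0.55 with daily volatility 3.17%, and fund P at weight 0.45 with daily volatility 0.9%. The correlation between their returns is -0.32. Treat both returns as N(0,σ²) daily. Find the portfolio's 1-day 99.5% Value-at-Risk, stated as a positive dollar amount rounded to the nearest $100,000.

σ_p² = 0.55²·3.17² + 0.45²·0.9² + 2·-0.32·0.55·0.45·3.17·0.9 = 2.7519 (%²).
σ_p = √2.7519 = 1.659%.
At 99.5%, z = 2.576.
VaR = 2.576 × 1.659% = 4.274%; on $600,000,000 that is $25,644,000.

$25,600,000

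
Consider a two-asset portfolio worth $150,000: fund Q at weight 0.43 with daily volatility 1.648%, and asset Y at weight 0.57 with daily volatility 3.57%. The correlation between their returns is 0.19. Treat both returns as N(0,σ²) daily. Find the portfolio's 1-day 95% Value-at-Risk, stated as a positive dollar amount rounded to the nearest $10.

$5,620

σ_p² = 0.43²·1.648² + 0.57²·3.57² + 2·0.19·0.43·0.57·1.648·3.57 = 5.1910 (%²).
σ_p = √5.1910 = 2.278%.
At 95%, z = 1.645.
VaR = 1.645 × 2.278% = 3.747%; on $150,000 that is $5,620.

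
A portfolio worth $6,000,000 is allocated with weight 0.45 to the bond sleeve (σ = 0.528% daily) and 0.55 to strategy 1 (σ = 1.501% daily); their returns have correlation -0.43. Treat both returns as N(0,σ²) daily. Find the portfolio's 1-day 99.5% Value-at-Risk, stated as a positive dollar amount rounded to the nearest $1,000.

σ_p² = 0.45²·0.528² + 0.55²·1.501² + 2·-0.43·0.45·0.55·0.528·1.501 = 0.5693 (%²).
σ_p = √0.5693 = 0.755%.
At 99.5%, z = 2.576.
VaR = 2.576 × 0.755% = 1.945%; on $6,000,000 that is $116,700.

$117,000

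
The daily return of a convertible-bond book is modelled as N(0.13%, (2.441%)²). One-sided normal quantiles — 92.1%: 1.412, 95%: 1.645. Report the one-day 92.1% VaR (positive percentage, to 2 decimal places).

3.32%

VaR = −μ + z·σ = −(0.13%) + 1.412 × 2.441% = 3.317%.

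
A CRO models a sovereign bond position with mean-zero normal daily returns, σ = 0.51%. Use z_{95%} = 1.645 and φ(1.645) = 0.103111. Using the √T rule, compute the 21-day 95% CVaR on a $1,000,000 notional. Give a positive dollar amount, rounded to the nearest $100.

σ_{21d} = 0.51% × √21 = 2.337%.
ES multiplier = φ(z)/(1−α) = 0.103111/0.05 = 2.062.
ES = 2.337% × 2.062 = 4.819%; on $1,000,000: $48,190.

$48,200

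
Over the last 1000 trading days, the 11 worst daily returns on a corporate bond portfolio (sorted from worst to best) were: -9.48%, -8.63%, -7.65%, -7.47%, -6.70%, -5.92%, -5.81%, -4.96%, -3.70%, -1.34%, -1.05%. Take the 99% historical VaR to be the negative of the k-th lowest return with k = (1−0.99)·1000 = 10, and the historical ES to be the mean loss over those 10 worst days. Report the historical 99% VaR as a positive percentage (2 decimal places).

k = 10; the 10th lowest return is -1.34%, so VaR = 1.34%.

1.34%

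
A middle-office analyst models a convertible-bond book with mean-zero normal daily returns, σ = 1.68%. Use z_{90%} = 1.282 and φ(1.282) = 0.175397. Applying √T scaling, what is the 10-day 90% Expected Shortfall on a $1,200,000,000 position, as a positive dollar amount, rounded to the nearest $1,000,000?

σ_{10d} = 1.68% × √10 = 5.313%.
ES multiplier = φ(z)/(1−α) = 0.175397/0.1 = 1.754.
ES = 5.313% × 1.754 = 9.319%; on $1,200,000,000: $111,828,000.

$112,000,000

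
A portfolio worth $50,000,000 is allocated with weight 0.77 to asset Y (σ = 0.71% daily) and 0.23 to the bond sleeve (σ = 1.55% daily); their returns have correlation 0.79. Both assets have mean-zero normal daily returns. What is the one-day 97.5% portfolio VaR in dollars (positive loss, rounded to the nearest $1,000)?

$840,000

σ_p² = 0.77²·0.71² + 0.23²·1.55² + 2·0.79·0.77·0.23·0.71·1.55 = 0.7339 (%²).
σ_p = √0.7339 = 0.857%.
At 97.5%, z = 1.960.
VaR = 1.960 × 0.857% = 1.680%; on $50,000,000 that is $840,000.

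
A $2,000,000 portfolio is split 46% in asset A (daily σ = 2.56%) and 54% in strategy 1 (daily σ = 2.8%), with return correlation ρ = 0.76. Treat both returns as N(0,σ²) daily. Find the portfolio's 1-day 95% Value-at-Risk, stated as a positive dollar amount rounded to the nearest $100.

$83,100

σ_p² = 0.46²·2.56² + 0.54²·2.8² + 2·0.76·0.46·0.54·2.56·2.8 = 6.3793 (%²).
σ_p = √6.3793 = 2.526%.
At 95%, z = 1.645.
VaR = 1.645 × 2.526% = 4.155%; on $2,000,000 that is $83,100.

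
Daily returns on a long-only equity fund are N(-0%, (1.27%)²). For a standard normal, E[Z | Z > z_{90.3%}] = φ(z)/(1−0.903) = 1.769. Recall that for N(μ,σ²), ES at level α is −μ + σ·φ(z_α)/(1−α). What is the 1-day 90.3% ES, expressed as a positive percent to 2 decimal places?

ES = 1.27% × 1.769 = 2.247%.

2.25%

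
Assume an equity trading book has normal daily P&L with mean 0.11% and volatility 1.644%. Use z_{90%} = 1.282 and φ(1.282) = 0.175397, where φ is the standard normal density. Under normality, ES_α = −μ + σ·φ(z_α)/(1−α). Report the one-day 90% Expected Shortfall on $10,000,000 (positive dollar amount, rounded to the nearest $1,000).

$277,000

Tail multiplier: φ(z)/(1−α) = 0.175397 / 0.1 = 1.754.
ES = −(0.11%) + 1.644% × 1.754 = 2.774%.
On $10,000,000: 0.02774 × $10,000,000 = $277,400.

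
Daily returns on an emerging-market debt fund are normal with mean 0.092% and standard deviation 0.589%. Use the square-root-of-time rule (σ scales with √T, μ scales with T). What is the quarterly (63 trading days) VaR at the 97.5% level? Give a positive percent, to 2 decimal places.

3.37%

At 97.5%, z = 1.960.
σ_{63d} = 0.589% × √63 = 4.675%; μ_{63d} = 63 × 0.092% = 5.796%.
VaR = −(5.796%) + 1.960 × 4.675% = 3.367%.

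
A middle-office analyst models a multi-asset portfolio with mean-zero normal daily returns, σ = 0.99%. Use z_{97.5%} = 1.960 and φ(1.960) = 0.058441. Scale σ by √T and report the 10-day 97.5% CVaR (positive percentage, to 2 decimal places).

σ_{10d} = 0.99% × √10 = 3.131%.
ES multiplier = φ(z)/(1−α) = 0.058441/0.025 = 2.338.
ES = 3.131% × 2.338 = 7.320%.

7.32%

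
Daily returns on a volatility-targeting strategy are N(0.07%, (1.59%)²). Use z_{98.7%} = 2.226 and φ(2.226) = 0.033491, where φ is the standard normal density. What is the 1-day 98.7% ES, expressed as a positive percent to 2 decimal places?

4.03%

Tail multiplier: φ(z)/(1−α) = 0.033491 / 0.013 = 2.576.
ES = −(0.07%) + 1.59% × 2.576 = 4.026%.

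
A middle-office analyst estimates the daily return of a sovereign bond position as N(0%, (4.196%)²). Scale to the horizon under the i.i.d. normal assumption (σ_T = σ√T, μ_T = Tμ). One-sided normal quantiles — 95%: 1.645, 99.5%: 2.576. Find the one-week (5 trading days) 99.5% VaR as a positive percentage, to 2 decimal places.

σ_{5d} = 4.196% × √5 = 9.383%.
VaR = 2.576 × 9.383% = 24.171%.

24.17%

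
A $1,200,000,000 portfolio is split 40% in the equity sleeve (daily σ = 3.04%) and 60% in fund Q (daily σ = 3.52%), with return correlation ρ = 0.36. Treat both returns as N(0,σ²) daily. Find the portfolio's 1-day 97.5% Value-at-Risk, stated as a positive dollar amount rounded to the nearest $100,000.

σ_p² = 0.4²·3.04² + 0.6²·3.52² + 2·0.36·0.4·0.6·3.04·3.52 = 7.7883 (%²).
σ_p = √7.7883 = 2.791%.
At 97.5%, z = 1.960.
VaR = 1.960 × 2.791% = 5.470%; on $1,200,000,000 that is $65,640,000.

$65,600,000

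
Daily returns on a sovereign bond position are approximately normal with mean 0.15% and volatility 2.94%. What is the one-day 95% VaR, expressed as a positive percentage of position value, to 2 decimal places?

At 95% one-sided, z = 1.645.
VaR = −μ + z·σ = −(0.15%) + 1.645 × 2.94% = 4.686%.

4.69%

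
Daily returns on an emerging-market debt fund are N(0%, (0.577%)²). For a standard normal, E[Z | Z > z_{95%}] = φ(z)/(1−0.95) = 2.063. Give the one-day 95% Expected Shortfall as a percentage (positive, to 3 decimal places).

ES = 0.577% × 2.063 = 1.190%.

1.190%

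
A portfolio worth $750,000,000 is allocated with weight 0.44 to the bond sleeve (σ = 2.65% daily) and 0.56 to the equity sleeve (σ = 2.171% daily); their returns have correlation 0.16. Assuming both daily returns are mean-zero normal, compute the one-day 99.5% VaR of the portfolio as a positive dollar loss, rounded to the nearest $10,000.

$35,050,000

σ_p² = 0.44²·2.65² + 0.56²·2.171² + 2·0.16·0.44·0.56·2.65·2.171 = 3.2913 (%²).
σ_p = √3.2913 = 1.814%.
At 99.5%, z = 2.576.
VaR = 2.576 × 1.814% = 4.673%; on $750,000,000 that is $35,047,500.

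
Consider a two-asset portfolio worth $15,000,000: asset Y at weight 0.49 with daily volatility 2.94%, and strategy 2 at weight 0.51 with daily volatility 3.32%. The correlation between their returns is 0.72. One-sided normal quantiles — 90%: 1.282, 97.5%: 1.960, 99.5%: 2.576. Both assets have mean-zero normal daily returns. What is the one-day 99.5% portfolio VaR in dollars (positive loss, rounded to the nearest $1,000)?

$1,124,000

σ_p² = 0.49²·2.94² + 0.51²·3.32² + 2·0.72·0.49·0.51·2.94·3.32 = 8.4547 (%²).
σ_p = √8.4547 = 2.908%.
VaR = 2.576 × 2.908% = 7.491%; on $15,000,000 that is $1,123,650.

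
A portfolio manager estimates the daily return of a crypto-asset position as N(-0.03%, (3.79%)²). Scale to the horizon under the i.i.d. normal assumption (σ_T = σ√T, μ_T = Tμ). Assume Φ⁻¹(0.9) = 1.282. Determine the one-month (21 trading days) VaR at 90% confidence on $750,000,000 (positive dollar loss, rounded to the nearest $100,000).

σ_{21d} = 3.79% × √21 = 17.368%; μ_{21d} = 21 × -0.03% = -0.630%.
VaR = −(-0.630%) + 1.282 × 17.368% = 22.896%.
On $750,000,000: 0.22896 × $750,000,000 = $171,720,000.

$171,700,000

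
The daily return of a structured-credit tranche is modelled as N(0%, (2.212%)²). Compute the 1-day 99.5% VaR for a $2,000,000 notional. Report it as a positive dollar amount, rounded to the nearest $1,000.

$114,000

At 99.5% one-sided, z = 2.576.
VaR = z·σ = 2.576 × 2.212% = 5.698%.
On $2,000,000: 0.05698 × $2,000,000 = $113,960.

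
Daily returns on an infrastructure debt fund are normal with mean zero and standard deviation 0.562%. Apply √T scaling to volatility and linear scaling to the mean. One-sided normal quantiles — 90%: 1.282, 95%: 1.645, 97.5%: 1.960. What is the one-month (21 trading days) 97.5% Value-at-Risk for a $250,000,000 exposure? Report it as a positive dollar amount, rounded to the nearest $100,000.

$12,600,000

σ_{21d} = 0.562% × √21 = 2.575%.
VaR = 1.960 × 2.575% = 5.047%.
On $250,000,000: 0.05047 × $250,000,000 = $12,617,500.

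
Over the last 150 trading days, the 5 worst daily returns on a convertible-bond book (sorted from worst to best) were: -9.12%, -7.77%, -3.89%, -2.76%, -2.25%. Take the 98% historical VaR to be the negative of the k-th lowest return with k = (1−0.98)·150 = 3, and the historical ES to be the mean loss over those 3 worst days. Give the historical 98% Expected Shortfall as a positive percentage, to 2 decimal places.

6.93%

The 3 worst returns sum to -20.78%.
ES = −(-20.78%) / 3 = 6.9266…% ≈ 6.93%.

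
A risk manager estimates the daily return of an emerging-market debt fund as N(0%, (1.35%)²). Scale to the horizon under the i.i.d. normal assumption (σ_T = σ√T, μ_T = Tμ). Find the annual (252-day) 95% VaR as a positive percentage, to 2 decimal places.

35.25%

At 95%, z = 1.645.
σ_{252d} = 1.35% × √252 = 21.431%.
VaR = 1.645 × 21.431% = 35.254%.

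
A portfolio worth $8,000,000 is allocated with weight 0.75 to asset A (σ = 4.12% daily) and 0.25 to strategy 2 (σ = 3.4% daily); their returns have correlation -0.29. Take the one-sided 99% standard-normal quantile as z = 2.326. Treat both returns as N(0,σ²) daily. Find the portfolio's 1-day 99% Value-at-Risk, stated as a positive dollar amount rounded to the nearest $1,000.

$550,000

σ_p² = 0.75²·4.12² + 0.25²·3.4² + 2·-0.29·0.75·0.25·4.12·3.4 = 8.7472 (%²).
σ_p = √8.7472 = 2.958%.
VaR = 2.326 × 2.958% = 6.880%; on $8,000,000 that is $550,400.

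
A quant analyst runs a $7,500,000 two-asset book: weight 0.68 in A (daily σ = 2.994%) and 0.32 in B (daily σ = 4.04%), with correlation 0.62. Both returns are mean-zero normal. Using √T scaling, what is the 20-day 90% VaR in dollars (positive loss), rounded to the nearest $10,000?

σ_p = √(0.68²·2.994² + 0.32²·4.04² + 2·0.62·0.68·0.32·2.994·4.04) = 3.013%.
σ_{20d} = 3.013% × √20 = 13.475%.
z(90%) = 1.282.
VaR = 1.282 × 13.475% = 17.275%; on $7,500,000 that is $1,295,625.

$1,300,000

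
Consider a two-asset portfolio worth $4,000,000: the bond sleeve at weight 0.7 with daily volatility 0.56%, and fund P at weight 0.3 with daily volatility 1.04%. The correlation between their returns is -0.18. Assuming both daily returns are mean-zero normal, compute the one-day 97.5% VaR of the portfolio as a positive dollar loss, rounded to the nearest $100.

σ_p² = 0.7²·0.56² + 0.3²·1.04² + 2·-0.18·0.7·0.3·0.56·1.04 = 0.2070 (%²).
σ_p = √0.2070 = 0.455%.
At 97.5%, z = 1.960.
VaR = 1.960 × 0.455% = 0.892%; on $4,000,000 that is $35,680.

$35,700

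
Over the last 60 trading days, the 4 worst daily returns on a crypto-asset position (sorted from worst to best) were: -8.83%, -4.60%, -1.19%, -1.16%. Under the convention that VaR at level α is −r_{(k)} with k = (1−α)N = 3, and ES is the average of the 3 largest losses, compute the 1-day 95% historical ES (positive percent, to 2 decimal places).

The 3 worst returns sum to -14.62%.
ES = −(-14.62%) / 3 = 4.8733…% ≈ 4.87%.

4.87%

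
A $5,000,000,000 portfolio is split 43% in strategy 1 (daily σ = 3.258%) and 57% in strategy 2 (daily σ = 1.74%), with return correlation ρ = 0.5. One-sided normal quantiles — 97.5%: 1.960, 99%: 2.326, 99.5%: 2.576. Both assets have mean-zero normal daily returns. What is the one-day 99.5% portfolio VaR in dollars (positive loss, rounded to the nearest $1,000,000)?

$268,000,000

σ_p² = 0.43²·3.258² + 0.57²·1.74² + 2·0.5·0.43·0.57·3.258·1.74 = 4.3358 (%²).
σ_p = √4.3358 = 2.082%.
VaR = 2.576 × 2.082% = 5.363%; on $5,000,000,000 that is $268,150,000.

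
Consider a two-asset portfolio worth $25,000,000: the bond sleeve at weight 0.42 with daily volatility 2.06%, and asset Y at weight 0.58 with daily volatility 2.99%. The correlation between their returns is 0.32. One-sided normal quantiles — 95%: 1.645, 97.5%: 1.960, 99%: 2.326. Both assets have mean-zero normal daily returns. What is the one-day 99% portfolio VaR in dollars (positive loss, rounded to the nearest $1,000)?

$1,263,000

σ_p² = 0.42²·2.06² + 0.58²·2.99² + 2·0.32·0.42·0.58·2.06·2.99 = 4.7163 (%²).
σ_p = √4.7163 = 2.172%.
VaR = 2.326 × 2.172% = 5.052%; on $25,000,000 that is $1,263,000.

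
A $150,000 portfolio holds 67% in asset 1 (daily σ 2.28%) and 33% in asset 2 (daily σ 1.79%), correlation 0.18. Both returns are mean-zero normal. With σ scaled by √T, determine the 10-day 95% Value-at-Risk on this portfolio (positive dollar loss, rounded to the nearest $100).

σ_p = √(0.67²·2.28² + 0.33²·1.79² + 2·0.18·0.67·0.33·2.28·1.79) = 1.734%.
σ_{10d} = 1.734% × √10 = 5.483%.
z(95%) = 1.645.
VaR = 1.645 × 5.483% = 9.020%; on $150,000 that is $13,530.

$13,500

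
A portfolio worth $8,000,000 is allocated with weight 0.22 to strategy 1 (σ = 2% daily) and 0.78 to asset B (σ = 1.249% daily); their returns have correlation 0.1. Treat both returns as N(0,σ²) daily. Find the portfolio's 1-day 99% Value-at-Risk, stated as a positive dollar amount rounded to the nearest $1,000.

$206,000

σ_p² = 0.22²·2² + 0.78²·1.249² + 2·0.1·0.22·0.78·2·1.249 = 1.2284 (%²).
σ_p = √1.2284 = 1.108%.
At 99%, z = 2.326.
VaR = 2.326 × 1.108% = 2.577%; on $8,000,000 that is $206,160.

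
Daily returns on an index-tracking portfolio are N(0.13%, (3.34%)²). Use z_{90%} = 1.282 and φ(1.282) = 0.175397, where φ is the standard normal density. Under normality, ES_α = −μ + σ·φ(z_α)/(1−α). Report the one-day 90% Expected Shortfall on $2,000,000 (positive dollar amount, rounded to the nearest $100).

$114,600

Tail multiplier: φ(z)/(1−α) = 0.175397 / 0.1 = 1.754.
ES = −(0.13%) + 3.34% × 1.754 = 5.728%.
On $2,000,000: 0.05728 × $2,000,000 = $114,560.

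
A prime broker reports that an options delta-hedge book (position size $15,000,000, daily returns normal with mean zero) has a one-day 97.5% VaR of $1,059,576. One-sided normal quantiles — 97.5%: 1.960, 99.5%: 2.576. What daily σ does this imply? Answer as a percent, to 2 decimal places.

VaR as a fraction: $1,059,576 / $15,000,000 = 7.064%.
σ = VaR / z = 7.064% / 1.960 = 3.604%.

3.60%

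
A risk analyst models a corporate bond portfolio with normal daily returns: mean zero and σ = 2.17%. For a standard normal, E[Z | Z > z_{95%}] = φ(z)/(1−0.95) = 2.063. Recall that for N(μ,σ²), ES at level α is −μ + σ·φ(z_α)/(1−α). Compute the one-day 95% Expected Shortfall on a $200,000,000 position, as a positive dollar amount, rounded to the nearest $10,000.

ES = 2.17% × 2.063 = 4.477%.
On $200,000,000: 0.04477 × $200,000,000 = $8,954,000.

$8,950,000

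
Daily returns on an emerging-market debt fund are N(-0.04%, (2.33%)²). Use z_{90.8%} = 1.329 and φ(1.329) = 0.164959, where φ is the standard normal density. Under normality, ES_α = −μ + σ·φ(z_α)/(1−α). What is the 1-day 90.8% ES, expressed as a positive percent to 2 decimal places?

4.22%

Tail multiplier: φ(z)/(1−α) = 0.164959 / 0.092 = 1.793.
ES = −(-0.04%) + 2.33% × 1.793 = 4.218%.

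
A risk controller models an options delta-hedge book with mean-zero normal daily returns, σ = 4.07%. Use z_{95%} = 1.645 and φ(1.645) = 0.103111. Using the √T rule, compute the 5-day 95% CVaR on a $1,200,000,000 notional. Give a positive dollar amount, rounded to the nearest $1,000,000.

σ_{5d} = 4.07% × √5 = 9.101%.
ES multiplier = φ(z)/(1−α) = 0.103111/0.05 = 2.062.
ES = 9.101% × 2.062 = 18.766%; on $1,200,000,000: $225,192,000.

$225,000,000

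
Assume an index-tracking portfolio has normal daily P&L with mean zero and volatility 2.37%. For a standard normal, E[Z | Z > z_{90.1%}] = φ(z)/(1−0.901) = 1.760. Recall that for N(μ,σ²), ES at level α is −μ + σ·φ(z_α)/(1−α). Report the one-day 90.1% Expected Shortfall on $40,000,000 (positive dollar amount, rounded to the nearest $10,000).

ES = 2.37% × 1.760 = 4.171%.
On $40,000,000: 0.04171 × $40,000,000 = $1,668,400.

$1,670,000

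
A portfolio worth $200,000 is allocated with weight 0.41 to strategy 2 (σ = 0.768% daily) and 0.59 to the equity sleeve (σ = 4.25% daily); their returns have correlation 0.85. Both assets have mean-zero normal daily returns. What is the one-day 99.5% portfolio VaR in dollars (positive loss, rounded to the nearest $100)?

$14,300

σ_p² = 0.41²·0.768² + 0.59²·4.25² + 2·0.85·0.41·0.59·0.768·4.25 = 7.7290 (%²).
σ_p = √7.7290 = 2.780%.
At 99.5%, z = 2.576.
VaR = 2.576 × 2.780% = 7.161%; on $200,000 that is $14,322.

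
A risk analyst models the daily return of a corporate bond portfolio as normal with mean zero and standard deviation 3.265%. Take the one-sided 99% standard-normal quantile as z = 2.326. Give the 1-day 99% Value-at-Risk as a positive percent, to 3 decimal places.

VaR = z·σ = 2.326 × 3.265% = 7.594%.

7.594%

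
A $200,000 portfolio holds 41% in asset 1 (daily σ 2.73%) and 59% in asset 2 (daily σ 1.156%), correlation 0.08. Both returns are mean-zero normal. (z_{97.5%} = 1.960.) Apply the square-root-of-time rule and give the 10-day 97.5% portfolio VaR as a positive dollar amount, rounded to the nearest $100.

σ_p = √(0.41²·2.73² + 0.59²·1.156² + 2·0.08·0.41·0.59·2.73·1.156) = 1.357%.
σ_{10d} = 1.357% × √10 = 4.291%.
VaR = 1.960 × 4.291% = 8.410%; on $200,000 that is $16,820.

$16,800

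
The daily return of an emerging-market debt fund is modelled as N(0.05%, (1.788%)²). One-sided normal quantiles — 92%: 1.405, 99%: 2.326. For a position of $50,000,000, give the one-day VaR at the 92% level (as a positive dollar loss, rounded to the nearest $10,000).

$1,230,000

VaR = −μ + z·σ = −(0.05%) + 1.405 × 1.788% = 2.462%.
On $50,000,000: 0.02462 × $50,000,000 = $1,231,000.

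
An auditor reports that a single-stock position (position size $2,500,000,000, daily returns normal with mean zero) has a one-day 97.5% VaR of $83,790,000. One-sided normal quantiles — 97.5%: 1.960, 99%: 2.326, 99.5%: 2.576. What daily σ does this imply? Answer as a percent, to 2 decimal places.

VaR as a fraction: $83,790,000 / $2,500,000,000 = 3.352%.
σ = VaR / z = 3.352% / 1.960 = 1.710%.

1.71%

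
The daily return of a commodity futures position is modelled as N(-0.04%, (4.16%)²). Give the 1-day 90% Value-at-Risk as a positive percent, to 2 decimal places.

At 90% one-sided, z = 1.282.
VaR = −μ + z·σ = −(-0.04%) + 1.282 × 4.16% = 5.373%.

5.37%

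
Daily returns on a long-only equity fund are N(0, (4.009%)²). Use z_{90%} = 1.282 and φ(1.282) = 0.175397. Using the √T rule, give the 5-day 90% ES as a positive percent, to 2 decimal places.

σ_{5d} = 4.009% × √5 = 8.964%.
ES multiplier = φ(z)/(1−α) = 0.175397/0.1 = 1.754.
ES = 8.964% × 1.754 = 15.723%.

15.72%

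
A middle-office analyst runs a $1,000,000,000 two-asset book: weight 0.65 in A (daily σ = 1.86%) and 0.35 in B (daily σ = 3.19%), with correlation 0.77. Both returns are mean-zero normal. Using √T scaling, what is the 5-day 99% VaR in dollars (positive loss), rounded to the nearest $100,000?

$113,800,000

σ_p = √(0.65²·1.86² + 0.35²·3.19² + 2·0.77·0.65·0.35·1.86·3.19) = 2.188%.
σ_{5d} = 2.188% × √5 = 4.893%.
z(99%) = 2.326.
VaR = 2.326 × 4.893% = 11.381%; on $1,000,000,000 that is $113,810,000.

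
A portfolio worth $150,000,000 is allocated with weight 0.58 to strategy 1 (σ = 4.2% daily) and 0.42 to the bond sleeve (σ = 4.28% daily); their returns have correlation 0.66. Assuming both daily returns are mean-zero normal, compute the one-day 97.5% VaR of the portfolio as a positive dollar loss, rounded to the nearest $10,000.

σ_p² = 0.58²·4.2² + 0.42²·4.28² + 2·0.66·0.58·0.42·4.2·4.28 = 14.9457 (%²).
σ_p = √14.9457 = 3.866%.
At 97.5%, z = 1.960.
VaR = 1.960 × 3.866% = 7.577%; on $150,000,000 that is $11,365,500.

$11,370,000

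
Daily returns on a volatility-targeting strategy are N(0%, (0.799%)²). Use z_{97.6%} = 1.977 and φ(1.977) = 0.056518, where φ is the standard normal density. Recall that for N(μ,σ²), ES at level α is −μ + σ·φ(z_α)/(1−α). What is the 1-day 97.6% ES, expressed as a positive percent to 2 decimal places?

Tail multiplier: φ(z)/(1−α) = 0.056518 / 0.024 = 2.355.
ES = 0.799% × 2.355 = 1.882%.

1.88%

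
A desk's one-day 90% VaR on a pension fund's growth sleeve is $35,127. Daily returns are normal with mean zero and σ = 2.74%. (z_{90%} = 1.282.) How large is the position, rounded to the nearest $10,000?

$1,000,000

VaR as a fraction of value: z·σ = 1.282 × 2.74% = 3.51268%.
Position = $35,127 / 0.0351268 = $1,000,006.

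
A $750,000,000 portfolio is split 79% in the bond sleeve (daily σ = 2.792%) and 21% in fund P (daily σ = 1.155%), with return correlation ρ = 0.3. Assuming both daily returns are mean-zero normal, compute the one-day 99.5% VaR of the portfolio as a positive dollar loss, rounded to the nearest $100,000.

σ_p² = 0.79²·2.792² + 0.21²·1.155² + 2·0.3·0.79·0.21·2.792·1.155 = 5.2448 (%²).
σ_p = √5.2448 = 2.290%.
At 99.5%, z = 2.576.
VaR = 2.576 × 2.290% = 5.899%; on $750,000,000 that is $44,242,500.

$44,200,000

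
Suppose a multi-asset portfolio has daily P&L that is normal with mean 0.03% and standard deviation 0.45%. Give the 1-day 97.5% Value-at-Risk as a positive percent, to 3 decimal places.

0.852%

At 97.5% one-sided, z = 1.960.
VaR = −μ + z·σ = −(0.03%) + 1.960 × 0.45% = 0.852%.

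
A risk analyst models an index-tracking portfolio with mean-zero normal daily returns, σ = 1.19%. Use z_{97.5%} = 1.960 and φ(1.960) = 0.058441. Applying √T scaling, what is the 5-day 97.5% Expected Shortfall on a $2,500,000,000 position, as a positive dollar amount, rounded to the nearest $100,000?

σ_{5d} = 1.19% × √5 = 2.661%.
ES multiplier = φ(z)/(1−α) = 0.058441/0.025 = 2.338.
ES = 2.661% × 2.338 = 6.221%; on $2,500,000,000: $155,525,000.

$155,500,000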